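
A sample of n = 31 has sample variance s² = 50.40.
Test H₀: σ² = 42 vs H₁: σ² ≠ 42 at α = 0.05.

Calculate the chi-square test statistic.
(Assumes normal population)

df = n - 1 = 30
χ² = (n-1)s²/σ₀² = 30×50.40/42 = 36.0000
Critical values: χ²_{0.975,30} = 16.791, χ²_{0.025,30} = 46.979
Rejection region: χ² < 16.791 or χ² > 46.979
Decision: fail to reject H₀

Answer: χ² = 36.0000, fail to reject H₀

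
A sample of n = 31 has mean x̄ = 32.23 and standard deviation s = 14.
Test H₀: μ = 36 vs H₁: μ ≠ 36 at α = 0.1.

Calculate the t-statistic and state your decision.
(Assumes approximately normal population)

Answer: t = -1.4993, fail to reject H₀

Derivation:
df = n - 1 = 30
SE = s/√n = 14/√31 = 2.5145
t = (x̄ - μ₀)/SE = (32.23 - 36)/2.5145 = -1.4993
Critical value: t_{0.05,30} = ±1.697
p-value ≈ 0.1442
Decision: fail to reject H₀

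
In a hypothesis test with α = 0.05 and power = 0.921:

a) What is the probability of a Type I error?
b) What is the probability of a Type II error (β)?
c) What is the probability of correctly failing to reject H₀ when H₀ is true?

Answer: a) 0.05, b) 0.079, c) 0.95

Derivation:
a) Type I error probability = α = 0.05
b) Power = P(reject H₀ | H₁ true) = 1 - β = 0.921, so Type II error probability = β = 1 - Power = 0.079
c) P(fail to reject H₀ | H₀ true) = 1 - α = 0.95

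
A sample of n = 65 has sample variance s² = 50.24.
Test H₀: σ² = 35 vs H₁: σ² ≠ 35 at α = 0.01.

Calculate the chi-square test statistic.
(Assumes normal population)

df = n - 1 = 64
χ² = (n-1)s²/σ₀² = 64×50.24/35 = 91.8674
Critical values: χ²_{0.995,64} = 38.610, χ²_{0.005,64} = 96.878
Rejection region: χ² < 38.610 or χ² > 96.878
Decision: fail to reject H₀

Answer: χ² = 91.8674, fail to reject H₀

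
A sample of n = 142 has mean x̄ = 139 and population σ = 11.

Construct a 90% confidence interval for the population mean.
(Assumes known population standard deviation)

Answer: (137.4815, 140.5185)

Derivation:
Confidence level: 90%, α = 0.1
z_0.05 = 1.645
SE = σ/√n = 11/√142 = 0.9231
Margin of error = 1.645 × 0.9231 = 1.5185
CI: x̄ ± margin = 139 ± 1.5185
CI: (137.4815, 140.5185)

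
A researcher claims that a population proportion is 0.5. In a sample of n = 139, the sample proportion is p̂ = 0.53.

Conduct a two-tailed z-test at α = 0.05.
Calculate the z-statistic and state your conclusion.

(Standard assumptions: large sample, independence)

Answer: z = 0.7074, fail to reject H₀

Derivation:
H₀: p = 0.5, H₁: p ≠ 0.5
Standard error: SE = √(p₀(1-p₀)/n) = √(0.5×0.5/139) = 0.042409
z-statistic: z = (p̂ - p₀)/SE = (0.53 - 0.5)/0.042409 = 0.7074
Critical value: z_0.025 = ±1.960
p-value = 0.4793
Decision: fail to reject H₀ at α = 0.05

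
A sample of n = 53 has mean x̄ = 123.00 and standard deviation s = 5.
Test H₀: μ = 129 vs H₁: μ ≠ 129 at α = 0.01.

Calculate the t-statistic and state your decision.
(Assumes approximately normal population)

df = n - 1 = 52
SE = s/√n = 5/√53 = 0.6868
t = (x̄ - μ₀)/SE = (123.00 - 129)/0.6868 = -8.7362
Critical value: t_{0.005,52} = ±2.674
p-value < 0.0001
Decision: reject H₀

Answer: t = -8.7362, reject H₀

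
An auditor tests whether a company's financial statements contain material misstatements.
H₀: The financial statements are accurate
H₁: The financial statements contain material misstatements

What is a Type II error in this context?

Answer: Failing to detect material misstatements that are actually present

Derivation:
A Type I error (probability α) occurs when we reject a true H₀.
A Type II error (probability β) occurs when we fail to reject a false H₀.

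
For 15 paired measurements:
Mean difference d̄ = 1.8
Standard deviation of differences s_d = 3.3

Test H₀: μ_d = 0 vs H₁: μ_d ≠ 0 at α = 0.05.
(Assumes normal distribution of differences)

df = n - 1 = 14
SE = s_d/√n = 3.3/√15 = 0.8521
t = d̄/SE = 1.8/0.8521 = 2.1124
Critical value: t_{0.025,14} = ±2.145
p-value ≈ 0.0531
Decision: fail to reject H₀

Answer: t = 2.1124, fail to reject H₀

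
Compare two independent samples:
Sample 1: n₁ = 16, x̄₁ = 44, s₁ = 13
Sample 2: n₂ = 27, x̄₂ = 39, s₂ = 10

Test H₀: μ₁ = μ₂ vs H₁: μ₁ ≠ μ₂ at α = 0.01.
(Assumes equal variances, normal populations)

Answer: t = 1.4161, fail to reject H₀

Derivation:
Pooled variance: s²_p = [15×13² + 26×10²]/(41) = 125.2439
s_p = 11.1912
SE = s_p×√(1/n₁ + 1/n₂) = 11.1912×√(1/16 + 1/27) = 3.5308
t = (x̄₁ - x̄₂)/SE = (44 - 39)/3.5308 = 1.4161
df = 41, t-critical = ±2.701
Decision: fail to reject H₀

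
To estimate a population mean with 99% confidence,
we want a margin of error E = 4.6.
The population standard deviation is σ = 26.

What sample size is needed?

z_0.005 = 2.576
n = (z×σ/E)² = (2.576×26/4.6)²
n = 211.9936
Round up: n = 212

Answer: n = 212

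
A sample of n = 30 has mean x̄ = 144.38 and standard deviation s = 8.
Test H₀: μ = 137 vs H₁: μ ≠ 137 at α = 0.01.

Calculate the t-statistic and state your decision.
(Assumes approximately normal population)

df = n - 1 = 29
SE = s/√n = 8/√30 = 1.4606
t = (x̄ - μ₀)/SE = (144.38 - 137)/1.4606 = 5.0527
Critical value: t_{0.005,29} = ±2.756
p-value < 0.0001
Decision: reject H₀

Answer: t = 5.0527, reject H₀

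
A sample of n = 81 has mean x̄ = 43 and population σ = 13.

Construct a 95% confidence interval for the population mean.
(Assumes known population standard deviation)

Confidence level: 95%, α = 0.05
z_0.025 = 1.960
SE = σ/√n = 13/√81 = 1.4444
Margin of error = 1.960 × 1.4444 = 2.8310
CI: x̄ ± margin = 43 ± 2.8310
CI: (40.1690, 45.8310)

Answer: (40.1690, 45.8310)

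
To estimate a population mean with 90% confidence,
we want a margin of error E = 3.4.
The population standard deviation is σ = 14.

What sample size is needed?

Answer: n = 46

Derivation:
z_0.05 = 1.645
n = (z×σ/E)² = (1.645×14/3.4)²
n = 45.8807
Round up: n = 46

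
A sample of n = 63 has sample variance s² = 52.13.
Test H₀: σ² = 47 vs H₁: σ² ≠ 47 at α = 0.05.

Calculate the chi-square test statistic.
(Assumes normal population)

df = n - 1 = 62
χ² = (n-1)s²/σ₀² = 62×52.13/47 = 68.7672
Critical values: χ²_{0.975,62} = 42.126, χ²_{0.025,62} = 85.654
Rejection region: χ² < 42.126 or χ² > 85.654
Decision: fail to reject H₀

Answer: χ² = 68.7672, fail to reject H₀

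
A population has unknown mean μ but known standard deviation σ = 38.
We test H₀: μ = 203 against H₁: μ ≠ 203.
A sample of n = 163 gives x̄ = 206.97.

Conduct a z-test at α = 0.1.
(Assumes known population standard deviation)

Answer: z = 1.3338, fail to reject H₀

Derivation:
Standard error: SE = σ/√n = 38/√163 = 2.9764
z-statistic: z = (x̄ - μ₀)/SE = (206.97 - 203)/2.9764 = 1.3338
Critical value: ±1.645
p-value = 0.1823
Decision: fail to reject H₀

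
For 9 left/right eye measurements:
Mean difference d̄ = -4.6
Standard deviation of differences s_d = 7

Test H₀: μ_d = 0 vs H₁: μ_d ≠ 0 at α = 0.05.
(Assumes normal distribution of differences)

Answer: t = -1.9715, fail to reject H₀

Derivation:
df = n - 1 = 8
SE = s_d/√n = 7/√9 = 2.3333
t = d̄/SE = -4.6/2.3333 = -1.9715
Critical value: t_{0.025,8} = ±2.306
p-value ≈ 0.0841
Decision: fail to reject H₀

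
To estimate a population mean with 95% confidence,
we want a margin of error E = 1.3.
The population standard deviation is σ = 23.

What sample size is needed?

z_0.025 = 1.960
n = (z×σ/E)² = (1.960×23/1.3)²
n = 1202.4890
Round up: n = 1203

Answer: n = 1203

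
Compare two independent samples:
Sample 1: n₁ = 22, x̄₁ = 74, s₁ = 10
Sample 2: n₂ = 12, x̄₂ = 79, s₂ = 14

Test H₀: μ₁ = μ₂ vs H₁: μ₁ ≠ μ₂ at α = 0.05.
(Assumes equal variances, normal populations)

Pooled variance: s²_p = [21×10² + 11×14²]/(32) = 133.0000
s_p = 11.5326
SE = s_p×√(1/n₁ + 1/n₂) = 11.5326×√(1/22 + 1/12) = 4.1387
t = (x̄₁ - x̄₂)/SE = (74 - 79)/4.1387 = -1.2081
df = 32, t-critical = ±2.037
Decision: fail to reject H₀

Answer: t = -1.2081, fail to reject H₀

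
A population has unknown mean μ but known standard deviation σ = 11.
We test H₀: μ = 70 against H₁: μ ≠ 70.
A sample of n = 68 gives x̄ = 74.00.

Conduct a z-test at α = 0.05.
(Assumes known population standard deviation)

Standard error: SE = σ/√n = 11/√68 = 1.3339
z-statistic: z = (x̄ - μ₀)/SE = (74.00 - 70)/1.3339 = 2.9987
Critical value: ±1.960
p-value = 0.0027
Decision: reject H₀

Answer: z = 2.9987, reject H₀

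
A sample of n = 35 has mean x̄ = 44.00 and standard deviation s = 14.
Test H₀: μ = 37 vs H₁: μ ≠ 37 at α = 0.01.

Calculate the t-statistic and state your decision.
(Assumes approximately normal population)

Answer: t = 2.9581, reject H₀

Derivation:
df = n - 1 = 34
SE = s/√n = 14/√35 = 2.3664
t = (x̄ - μ₀)/SE = (44.00 - 37)/2.3664 = 2.9581
Critical value: t_{0.005,34} = ±2.728
p-value ≈ 0.0056
Decision: reject H₀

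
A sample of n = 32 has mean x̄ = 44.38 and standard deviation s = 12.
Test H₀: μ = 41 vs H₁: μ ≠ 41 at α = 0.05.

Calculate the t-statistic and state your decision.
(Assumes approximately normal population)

Answer: t = 1.5934, fail to reject H₀

Derivation:
df = n - 1 = 31
SE = s/√n = 12/√32 = 2.1213
t = (x̄ - μ₀)/SE = (44.38 - 41)/2.1213 = 1.5934
Critical value: t_{0.025,31} = ±2.040
p-value ≈ 0.1212
Decision: fail to reject H₀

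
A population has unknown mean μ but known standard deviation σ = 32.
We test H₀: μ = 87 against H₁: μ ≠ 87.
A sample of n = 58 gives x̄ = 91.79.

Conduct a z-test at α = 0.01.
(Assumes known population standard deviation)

Answer: z = 1.1400, fail to reject H₀

Derivation:
Standard error: SE = σ/√n = 32/√58 = 4.2018
z-statistic: z = (x̄ - μ₀)/SE = (91.79 - 87)/4.2018 = 1.1400
Critical value: ±2.576
p-value = 0.2543
Decision: fail to reject H₀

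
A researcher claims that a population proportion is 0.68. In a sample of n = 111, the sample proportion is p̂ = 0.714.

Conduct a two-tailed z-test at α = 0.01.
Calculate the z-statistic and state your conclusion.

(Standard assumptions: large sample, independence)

Answer: z = 0.7679, fail to reject H₀

Derivation:
H₀: p = 0.68, H₁: p ≠ 0.68
Standard error: SE = √(p₀(1-p₀)/n) = √(0.68×0.32/111) = 0.044276
z-statistic: z = (p̂ - p₀)/SE = (0.714 - 0.68)/0.044276 = 0.7679
Critical value: z_0.005 = ±2.576
p-value = 0.4425
Decision: fail to reject H₀ at α = 0.01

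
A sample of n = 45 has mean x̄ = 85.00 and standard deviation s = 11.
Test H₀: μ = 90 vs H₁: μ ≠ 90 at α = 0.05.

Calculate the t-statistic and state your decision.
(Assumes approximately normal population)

df = n - 1 = 44
SE = s/√n = 11/√45 = 1.6398
t = (x̄ - μ₀)/SE = (85.00 - 90)/1.6398 = -3.0492
Critical value: t_{0.025,44} = ±2.015
p-value ≈ 0.0039
Decision: reject H₀

Answer: t = -3.0492, reject H₀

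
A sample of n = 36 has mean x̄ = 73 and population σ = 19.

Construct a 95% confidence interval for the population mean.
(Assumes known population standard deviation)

Answer: (66.7933, 79.2067)

Derivation:
Confidence level: 95%, α = 0.05
z_0.025 = 1.960
SE = σ/√n = 19/√36 = 3.1667
Margin of error = 1.960 × 3.1667 = 6.2067
CI: x̄ ± margin = 73 ± 6.2067
CI: (66.7933, 79.2067)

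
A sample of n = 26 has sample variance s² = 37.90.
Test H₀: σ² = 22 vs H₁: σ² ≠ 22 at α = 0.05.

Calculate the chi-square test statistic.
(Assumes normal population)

Answer: χ² = 43.0682, reject H₀

Derivation:
df = n - 1 = 25
χ² = (n-1)s²/σ₀² = 25×37.90/22 = 43.0682
Critical values: χ²_{0.975,25} = 13.120, χ²_{0.025,25} = 40.646
Rejection region: χ² < 13.120 or χ² > 40.646
Decision: reject H₀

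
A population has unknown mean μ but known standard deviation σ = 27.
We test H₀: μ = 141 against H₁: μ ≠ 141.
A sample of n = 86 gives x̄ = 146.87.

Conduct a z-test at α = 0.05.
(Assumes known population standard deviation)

Standard error: SE = σ/√n = 27/√86 = 2.9115
z-statistic: z = (x̄ - μ₀)/SE = (146.87 - 141)/2.9115 = 2.0161
Critical value: ±1.960
p-value = 0.0438
Decision: reject H₀

Answer: z = 2.0161, reject H₀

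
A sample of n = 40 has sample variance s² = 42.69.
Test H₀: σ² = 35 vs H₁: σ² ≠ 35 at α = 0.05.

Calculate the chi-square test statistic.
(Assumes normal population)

Answer: χ² = 47.5689, fail to reject H₀

Derivation:
df = n - 1 = 39
χ² = (n-1)s²/σ₀² = 39×42.69/35 = 47.5689
Critical values: χ²_{0.975,39} = 23.654, χ²_{0.025,39} = 58.120
Rejection region: χ² < 23.654 or χ² > 58.120
Decision: fail to reject H₀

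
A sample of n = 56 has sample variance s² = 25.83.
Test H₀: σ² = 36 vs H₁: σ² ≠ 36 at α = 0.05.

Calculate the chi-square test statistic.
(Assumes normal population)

Answer: χ² = 39.4625, fail to reject H₀

Derivation:
df = n - 1 = 55
χ² = (n-1)s²/σ₀² = 55×25.83/36 = 39.4625
Critical values: χ²_{0.975,55} = 36.398, χ²_{0.025,55} = 77.380
Rejection region: χ² < 36.398 or χ² > 77.380
Decision: fail to reject H₀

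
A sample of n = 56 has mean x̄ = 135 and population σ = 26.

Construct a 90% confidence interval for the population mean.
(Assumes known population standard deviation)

Confidence level: 90%, α = 0.1
z_0.05 = 1.645
SE = σ/√n = 26/√56 = 3.4744
Margin of error = 1.645 × 3.4744 = 5.7154
CI: x̄ ± margin = 135 ± 5.7154
CI: (129.2846, 140.7154)

Answer: (129.2846, 140.7154)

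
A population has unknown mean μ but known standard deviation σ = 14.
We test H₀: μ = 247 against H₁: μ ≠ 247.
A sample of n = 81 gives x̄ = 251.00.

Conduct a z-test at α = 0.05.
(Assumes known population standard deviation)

Standard error: SE = σ/√n = 14/√81 = 1.5556
z-statistic: z = (x̄ - μ₀)/SE = (251.00 - 247)/1.5556 = 2.5714
Critical value: ±1.960
p-value = 0.0101
Decision: reject H₀

Answer: z = 2.5714, reject H₀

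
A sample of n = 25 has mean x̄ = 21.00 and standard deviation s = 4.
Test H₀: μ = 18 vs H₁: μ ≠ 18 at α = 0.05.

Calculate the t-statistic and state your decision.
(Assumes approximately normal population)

Answer: t = 3.7500, reject H₀

Derivation:
df = n - 1 = 24
SE = s/√n = 4/√25 = 0.8000
t = (x̄ - μ₀)/SE = (21.00 - 18)/0.8000 = 3.7500
Critical value: t_{0.025,24} = ±2.064
p-value ≈ 0.0010
Decision: reject H₀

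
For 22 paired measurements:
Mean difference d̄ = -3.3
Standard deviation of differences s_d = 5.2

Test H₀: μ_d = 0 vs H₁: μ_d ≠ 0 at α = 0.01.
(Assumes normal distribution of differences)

df = n - 1 = 21
SE = s_d/√n = 5.2/√22 = 1.1086
t = d̄/SE = -3.3/1.1086 = -2.9767
Critical value: t_{0.005,21} = ±2.831
p-value ≈ 0.0072
Decision: reject H₀

Answer: t = -2.9767, reject H₀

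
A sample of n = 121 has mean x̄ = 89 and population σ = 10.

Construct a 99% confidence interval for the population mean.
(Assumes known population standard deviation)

Answer: (86.6582, 91.3418)

Derivation:
Confidence level: 99%, α = 0.01
z_0.005 = 2.576
SE = σ/√n = 10/√121 = 0.9091
Margin of error = 2.576 × 0.9091 = 2.3418
CI: x̄ ± margin = 89 ± 2.3418
CI: (86.6582, 91.3418)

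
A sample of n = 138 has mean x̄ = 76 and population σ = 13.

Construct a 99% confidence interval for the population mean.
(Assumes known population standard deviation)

Answer: (73.1494, 78.8506)

Derivation:
Confidence level: 99%, α = 0.01
z_0.005 = 2.576
SE = σ/√n = 13/√138 = 1.1066
Margin of error = 2.576 × 1.1066 = 2.8506
CI: x̄ ± margin = 76 ± 2.8506
CI: (73.1494, 78.8506)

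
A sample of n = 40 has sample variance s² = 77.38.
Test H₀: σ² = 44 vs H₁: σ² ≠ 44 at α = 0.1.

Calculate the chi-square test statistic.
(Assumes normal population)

Answer: χ² = 68.5868, reject H₀

Derivation:
df = n - 1 = 39
χ² = (n-1)s²/σ₀² = 39×77.38/44 = 68.5868
Critical values: χ²_{0.95,39} = 25.695, χ²_{0.05,39} = 54.572
Rejection region: χ² < 25.695 or χ² > 54.572
Decision: reject H₀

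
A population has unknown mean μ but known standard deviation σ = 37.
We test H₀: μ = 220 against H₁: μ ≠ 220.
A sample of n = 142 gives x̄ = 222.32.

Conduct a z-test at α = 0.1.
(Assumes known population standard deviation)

Answer: z = 0.7472, fail to reject H₀

Derivation:
Standard error: SE = σ/√n = 37/√142 = 3.1050
z-statistic: z = (x̄ - μ₀)/SE = (222.32 - 220)/3.1050 = 0.7472
Critical value: ±1.645
p-value = 0.4549
Decision: fail to reject H₀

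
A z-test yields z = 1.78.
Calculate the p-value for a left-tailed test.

Answer: p-value ≈ 0.9625

Derivation:
For z = 1.78:
p = P(Z < 1.78) = Φ(1.78) = 0.9625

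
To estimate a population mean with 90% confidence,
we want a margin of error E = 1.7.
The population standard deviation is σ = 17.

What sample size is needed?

Answer: n = 271

Derivation:
z_0.05 = 1.645
n = (z×σ/E)² = (1.645×17/1.7)²
n = 270.6025
Round up: n = 271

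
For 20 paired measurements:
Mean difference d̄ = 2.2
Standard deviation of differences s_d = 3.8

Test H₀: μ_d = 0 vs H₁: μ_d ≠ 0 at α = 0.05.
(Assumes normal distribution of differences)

df = n - 1 = 19
SE = s_d/√n = 3.8/√20 = 0.8497
t = d̄/SE = 2.2/0.8497 = 2.5891
Critical value: t_{0.025,19} = ±2.093
p-value ≈ 0.0180
Decision: reject H₀

Answer: t = 2.5891, reject H₀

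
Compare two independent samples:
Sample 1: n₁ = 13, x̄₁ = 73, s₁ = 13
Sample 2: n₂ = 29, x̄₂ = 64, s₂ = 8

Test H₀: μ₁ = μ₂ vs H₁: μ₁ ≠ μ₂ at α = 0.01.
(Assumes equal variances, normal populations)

Answer: t = 2.7592, reject H₀

Derivation:
Pooled variance: s²_p = [12×13² + 28×8²]/(40) = 95.5000
s_p = 9.7724
SE = s_p×√(1/n₁ + 1/n₂) = 9.7724×√(1/13 + 1/29) = 3.2618
t = (x̄₁ - x̄₂)/SE = (73 - 64)/3.2618 = 2.7592
df = 40, t-critical = ±2.704
Decision: reject H₀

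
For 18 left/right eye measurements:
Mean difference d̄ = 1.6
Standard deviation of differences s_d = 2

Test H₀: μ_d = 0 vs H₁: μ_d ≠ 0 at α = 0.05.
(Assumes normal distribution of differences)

df = n - 1 = 17
SE = s_d/√n = 2/√18 = 0.4714
t = d̄/SE = 1.6/0.4714 = 3.3941
Critical value: t_{0.025,17} = ±2.110
p-value ≈ 0.0035
Decision: reject H₀

Answer: t = 3.3941, reject H₀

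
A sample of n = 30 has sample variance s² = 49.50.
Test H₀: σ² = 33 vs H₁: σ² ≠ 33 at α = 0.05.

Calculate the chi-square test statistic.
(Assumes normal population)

df = n - 1 = 29
χ² = (n-1)s²/σ₀² = 29×49.50/33 = 43.5000
Critical values: χ²_{0.975,29} = 16.047, χ²_{0.025,29} = 45.722
Rejection region: χ² < 16.047 or χ² > 45.722
Decision: fail to reject H₀

Answer: χ² = 43.5000, fail to reject H₀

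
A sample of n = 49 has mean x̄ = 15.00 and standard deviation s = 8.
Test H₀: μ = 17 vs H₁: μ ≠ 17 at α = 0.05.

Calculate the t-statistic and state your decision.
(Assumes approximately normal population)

Answer: t = -1.7499, fail to reject H₀

Derivation:
df = n - 1 = 48
SE = s/√n = 8/√49 = 1.1429
t = (x̄ - μ₀)/SE = (15.00 - 17)/1.1429 = -1.7499
Critical value: t_{0.025,48} = ±2.011
p-value ≈ 0.0865
Decision: fail to reject H₀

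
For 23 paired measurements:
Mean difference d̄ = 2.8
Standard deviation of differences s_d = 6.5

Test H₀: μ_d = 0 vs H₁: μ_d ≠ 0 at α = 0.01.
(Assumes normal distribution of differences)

Answer: t = 2.0660, fail to reject H₀

Derivation:
df = n - 1 = 22
SE = s_d/√n = 6.5/√23 = 1.3553
t = d̄/SE = 2.8/1.3553 = 2.0660
Critical value: t_{0.005,22} = ±2.819
p-value ≈ 0.0508
Decision: fail to reject H₀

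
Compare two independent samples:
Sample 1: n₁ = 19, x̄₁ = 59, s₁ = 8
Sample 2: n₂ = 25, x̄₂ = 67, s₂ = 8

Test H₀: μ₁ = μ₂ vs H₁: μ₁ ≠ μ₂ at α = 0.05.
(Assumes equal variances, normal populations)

Answer: t = -3.2857, reject H₀

Derivation:
Pooled variance: s²_p = [18×8² + 24×8²]/(42) = 64.0000
s_p = 8.0000
SE = s_p×√(1/n₁ + 1/n₂) = 8.0000×√(1/19 + 1/25) = 2.4348
t = (x̄₁ - x̄₂)/SE = (59 - 67)/2.4348 = -3.2857
df = 42, t-critical = ±2.018
Decision: reject H₀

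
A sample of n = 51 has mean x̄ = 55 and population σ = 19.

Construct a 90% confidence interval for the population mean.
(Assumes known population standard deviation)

Answer: (50.6235, 59.3765)

Derivation:
Confidence level: 90%, α = 0.1
z_0.05 = 1.645
SE = σ/√n = 19/√51 = 2.6605
Margin of error = 1.645 × 2.6605 = 4.3765
CI: x̄ ± margin = 55 ± 4.3765
CI: (50.6235, 59.3765)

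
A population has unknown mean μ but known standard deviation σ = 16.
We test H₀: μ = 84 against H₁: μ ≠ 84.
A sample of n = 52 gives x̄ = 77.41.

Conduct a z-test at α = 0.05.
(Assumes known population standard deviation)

Standard error: SE = σ/√n = 16/√52 = 2.2188
z-statistic: z = (x̄ - μ₀)/SE = (77.41 - 84)/2.2188 = -2.9701
Critical value: ±1.960
p-value = 0.0030
Decision: reject H₀

Answer: z = -2.9701, reject H₀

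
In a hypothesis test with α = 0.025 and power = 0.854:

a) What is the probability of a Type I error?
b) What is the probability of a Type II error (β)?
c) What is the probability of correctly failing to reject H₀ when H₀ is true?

a) Type I error probability = α = 0.025
b) Power = P(reject H₀ | H₁ true) = 1 - β = 0.854, so Type II error probability = β = 1 - Power = 0.146
c) P(fail to reject H₀ | H₀ true) = 1 - α = 0.975

Answer: a) 0.025, b) 0.146, c) 0.975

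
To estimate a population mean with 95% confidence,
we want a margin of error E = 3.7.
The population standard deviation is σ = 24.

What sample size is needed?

Answer: n = 162

Derivation:
z_0.025 = 1.960
n = (z×σ/E)² = (1.960×24/3.7)²
n = 161.6334
Round up: n = 162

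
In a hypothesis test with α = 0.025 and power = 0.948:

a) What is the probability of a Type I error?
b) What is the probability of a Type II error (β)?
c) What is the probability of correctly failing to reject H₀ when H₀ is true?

a) Type I error probability = α = 0.025
b) Power = P(reject H₀ | H₁ true) = 1 - β = 0.948, so Type II error probability = β = 1 - Power = 0.052
c) P(fail to reject H₀ | H₀ true) = 1 - α = 0.975

Answer: a) 0.025, b) 0.052, c) 0.975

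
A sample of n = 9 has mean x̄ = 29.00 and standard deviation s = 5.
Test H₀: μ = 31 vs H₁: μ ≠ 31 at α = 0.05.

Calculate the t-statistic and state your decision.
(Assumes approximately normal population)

df = n - 1 = 8
SE = s/√n = 5/√9 = 1.6667
t = (x̄ - μ₀)/SE = (29.00 - 31)/1.6667 = -1.2000
Critical value: t_{0.025,8} = ±2.306
p-value ≈ 0.2645
Decision: fail to reject H₀

Answer: t = -1.2000, fail to reject H₀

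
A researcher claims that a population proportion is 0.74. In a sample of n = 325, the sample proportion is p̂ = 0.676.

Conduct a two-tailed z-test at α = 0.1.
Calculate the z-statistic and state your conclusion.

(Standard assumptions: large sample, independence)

H₀: p = 0.74, H₁: p ≠ 0.74
Standard error: SE = √(p₀(1-p₀)/n) = √(0.74×0.26/325) = 0.024331
z-statistic: z = (p̂ - p₀)/SE = (0.676 - 0.74)/0.024331 = -2.6304
Critical value: z_0.05 = ±1.645
p-value = 0.0085
Decision: reject H₀ at α = 0.1

Answer: z = -2.6304, reject H₀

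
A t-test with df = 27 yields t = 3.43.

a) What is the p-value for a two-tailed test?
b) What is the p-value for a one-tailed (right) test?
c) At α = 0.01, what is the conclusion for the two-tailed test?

Answer: a) 0.0020, b) 0.0010, c) reject H₀

Derivation:
Using t-distribution with df = 27:
a) Two-tailed: p = 2×P(T > 3.43) = 0.0020
b) One-tailed: p = P(T > 3.43) = 0.0010
c) 0.0020 < 0.01, reject H₀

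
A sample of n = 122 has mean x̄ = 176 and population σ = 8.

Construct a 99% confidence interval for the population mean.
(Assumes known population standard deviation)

Confidence level: 99%, α = 0.01
z_0.005 = 2.576
SE = σ/√n = 8/√122 = 0.7243
Margin of error = 2.576 × 0.7243 = 1.8658
CI: x̄ ± margin = 176 ± 1.8658
CI: (174.1342, 177.8658)

Answer: (174.1342, 177.8658)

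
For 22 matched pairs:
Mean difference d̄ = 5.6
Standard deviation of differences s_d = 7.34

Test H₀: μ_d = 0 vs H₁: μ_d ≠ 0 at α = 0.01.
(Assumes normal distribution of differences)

Answer: t = 3.5785, reject H₀

Derivation:
df = n - 1 = 21
SE = s_d/√n = 7.34/√22 = 1.5649
t = d̄/SE = 5.6/1.5649 = 3.5785
Critical value: t_{0.005,21} = ±2.831
p-value ≈ 0.0018
Decision: reject H₀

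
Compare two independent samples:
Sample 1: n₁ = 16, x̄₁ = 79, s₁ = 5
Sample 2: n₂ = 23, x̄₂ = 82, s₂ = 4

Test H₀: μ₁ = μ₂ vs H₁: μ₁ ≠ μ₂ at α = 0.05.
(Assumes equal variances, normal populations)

Answer: t = -2.0790, reject H₀

Derivation:
Pooled variance: s²_p = [15×5² + 22×4²]/(37) = 19.6486
s_p = 4.4327
SE = s_p×√(1/n₁ + 1/n₂) = 4.4327×√(1/16 + 1/23) = 1.4430
t = (x̄₁ - x̄₂)/SE = (79 - 82)/1.4430 = -2.0790
df = 37, t-critical = ±2.026
Decision: reject H₀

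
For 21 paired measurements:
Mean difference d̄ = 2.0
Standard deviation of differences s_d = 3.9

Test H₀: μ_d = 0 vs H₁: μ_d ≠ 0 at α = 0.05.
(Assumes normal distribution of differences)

Answer: t = 2.3502, reject H₀

Derivation:
df = n - 1 = 20
SE = s_d/√n = 3.9/√21 = 0.8510
t = d̄/SE = 2.0/0.8510 = 2.3502
Critical value: t_{0.025,20} = ±2.086
p-value ≈ 0.0291
Decision: reject H₀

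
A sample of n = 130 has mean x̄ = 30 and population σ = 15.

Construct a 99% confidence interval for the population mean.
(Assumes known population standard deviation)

Answer: (26.6110, 33.3890)

Derivation:
Confidence level: 99%, α = 0.01
z_0.005 = 2.576
SE = σ/√n = 15/√130 = 1.3156
Margin of error = 2.576 × 1.3156 = 3.3890
CI: x̄ ± margin = 30 ± 3.3890
CI: (26.6110, 33.3890)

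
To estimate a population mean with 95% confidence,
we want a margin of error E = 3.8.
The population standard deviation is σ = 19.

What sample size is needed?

z_0.025 = 1.960
n = (z×σ/E)² = (1.960×19/3.8)²
n = 96.0400
Round up: n = 97

Answer: n = 97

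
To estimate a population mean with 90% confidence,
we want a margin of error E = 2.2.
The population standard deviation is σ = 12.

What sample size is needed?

z_0.05 = 1.645
n = (z×σ/E)² = (1.645×12/2.2)²
n = 80.5098
Round up: n = 81

Answer: n = 81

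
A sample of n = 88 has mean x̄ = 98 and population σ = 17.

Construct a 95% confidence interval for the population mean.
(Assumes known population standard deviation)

Confidence level: 95%, α = 0.05
z_0.025 = 1.960
SE = σ/√n = 17/√88 = 1.8122
Margin of error = 1.960 × 1.8122 = 3.5519
CI: x̄ ± margin = 98 ± 3.5519
CI: (94.4481, 101.5519)

Answer: (94.4481, 101.5519)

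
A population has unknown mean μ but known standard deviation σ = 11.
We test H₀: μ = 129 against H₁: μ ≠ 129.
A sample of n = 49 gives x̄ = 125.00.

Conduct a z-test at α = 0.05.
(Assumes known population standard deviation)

Answer: z = -2.5455, reject H₀

Derivation:
Standard error: SE = σ/√n = 11/√49 = 1.5714
z-statistic: z = (x̄ - μ₀)/SE = (125.00 - 129)/1.5714 = -2.5455
Critical value: ±1.960
p-value = 0.0109
Decision: reject H₀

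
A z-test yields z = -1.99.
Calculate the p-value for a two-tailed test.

For z = -1.99:
p = 2×P(Z > |-1.99|) = 2×(1 - Φ(1.99)) = 0.0466

Answer: p-value ≈ 0.0466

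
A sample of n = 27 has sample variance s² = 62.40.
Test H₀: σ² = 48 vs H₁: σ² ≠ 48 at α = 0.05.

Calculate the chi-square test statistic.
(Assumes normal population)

Answer: χ² = 33.8000, fail to reject H₀

Derivation:
df = n - 1 = 26
χ² = (n-1)s²/σ₀² = 26×62.40/48 = 33.8000
Critical values: χ²_{0.975,26} = 13.844, χ²_{0.025,26} = 41.923
Rejection region: χ² < 13.844 or χ² > 41.923
Decision: fail to reject H₀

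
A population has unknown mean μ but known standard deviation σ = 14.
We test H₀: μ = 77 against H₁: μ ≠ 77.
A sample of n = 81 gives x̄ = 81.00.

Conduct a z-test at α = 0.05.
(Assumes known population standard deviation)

Standard error: SE = σ/√n = 14/√81 = 1.5556
z-statistic: z = (x̄ - μ₀)/SE = (81.00 - 77)/1.5556 = 2.5714
Critical value: ±1.960
p-value = 0.0101
Decision: reject H₀

Answer: z = 2.5714, reject H₀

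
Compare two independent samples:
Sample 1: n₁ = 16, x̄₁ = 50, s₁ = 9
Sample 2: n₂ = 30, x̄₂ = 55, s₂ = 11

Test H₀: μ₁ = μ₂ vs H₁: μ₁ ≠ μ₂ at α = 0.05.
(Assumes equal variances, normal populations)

Answer: t = -1.5588, fail to reject H₀

Derivation:
Pooled variance: s²_p = [15×9² + 29×11²]/(44) = 107.3636
s_p = 10.3616
SE = s_p×√(1/n₁ + 1/n₂) = 10.3616×√(1/16 + 1/30) = 3.2076
t = (x̄₁ - x̄₂)/SE = (50 - 55)/3.2076 = -1.5588
df = 44, t-critical = ±2.015
Decision: fail to reject H₀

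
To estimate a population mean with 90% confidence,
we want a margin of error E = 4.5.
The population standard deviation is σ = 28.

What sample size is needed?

Answer: n = 105

Derivation:
z_0.05 = 1.645
n = (z×σ/E)² = (1.645×28/4.5)²
n = 104.7666
Round up: n = 105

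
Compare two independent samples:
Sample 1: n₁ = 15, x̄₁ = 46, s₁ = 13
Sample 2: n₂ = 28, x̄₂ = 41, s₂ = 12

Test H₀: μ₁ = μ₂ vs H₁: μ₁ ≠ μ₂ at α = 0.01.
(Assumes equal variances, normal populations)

Answer: t = 1.2652, fail to reject H₀

Derivation:
Pooled variance: s²_p = [14×13² + 27×12²]/(41) = 152.5366
s_p = 12.3506
SE = s_p×√(1/n₁ + 1/n₂) = 12.3506×√(1/15 + 1/28) = 3.9518
t = (x̄₁ - x̄₂)/SE = (46 - 41)/3.9518 = 1.2652
df = 41, t-critical = ±2.701
Decision: fail to reject H₀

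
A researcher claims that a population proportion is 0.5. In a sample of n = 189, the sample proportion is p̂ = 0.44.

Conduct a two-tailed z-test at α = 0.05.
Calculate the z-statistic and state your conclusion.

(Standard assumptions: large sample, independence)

H₀: p = 0.5, H₁: p ≠ 0.5
Standard error: SE = √(p₀(1-p₀)/n) = √(0.5×0.5/189) = 0.036370
z-statistic: z = (p̂ - p₀)/SE = (0.44 - 0.5)/0.036370 = -1.6497
Critical value: z_0.025 = ±1.960
p-value = 0.0990
Decision: fail to reject H₀ at α = 0.05

Answer: z = -1.6497, fail to reject H₀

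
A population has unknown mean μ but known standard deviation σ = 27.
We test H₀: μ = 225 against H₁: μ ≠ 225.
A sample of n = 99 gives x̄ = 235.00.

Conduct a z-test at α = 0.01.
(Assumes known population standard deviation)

Answer: z = 3.6851, reject H₀

Derivation:
Standard error: SE = σ/√n = 27/√99 = 2.7136
z-statistic: z = (x̄ - μ₀)/SE = (235.00 - 225)/2.7136 = 3.6851
Critical value: ±2.576
p-value = 0.0002
Decision: reject H₀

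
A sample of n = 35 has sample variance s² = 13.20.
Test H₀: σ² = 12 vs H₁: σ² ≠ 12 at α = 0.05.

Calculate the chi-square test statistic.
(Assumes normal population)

df = n - 1 = 34
χ² = (n-1)s²/σ₀² = 34×13.20/12 = 37.4000
Critical values: χ²_{0.975,34} = 19.806, χ²_{0.025,34} = 51.966
Rejection region: χ² < 19.806 or χ² > 51.966
Decision: fail to reject H₀

Answer: χ² = 37.4000, fail to reject H₀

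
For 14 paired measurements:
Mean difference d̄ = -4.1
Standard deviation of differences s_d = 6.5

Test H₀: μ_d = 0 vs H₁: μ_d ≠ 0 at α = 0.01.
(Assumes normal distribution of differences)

Answer: t = -2.3601, fail to reject H₀

Derivation:
df = n - 1 = 13
SE = s_d/√n = 6.5/√14 = 1.7372
t = d̄/SE = -4.1/1.7372 = -2.3601
Critical value: t_{0.005,13} = ±3.012
p-value ≈ 0.0346
Decision: fail to reject H₀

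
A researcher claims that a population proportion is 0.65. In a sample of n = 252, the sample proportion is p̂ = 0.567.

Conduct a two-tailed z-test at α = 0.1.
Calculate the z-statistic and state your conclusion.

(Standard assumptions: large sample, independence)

H₀: p = 0.65, H₁: p ≠ 0.65
Standard error: SE = √(p₀(1-p₀)/n) = √(0.65×0.35/252) = 0.030046
z-statistic: z = (p̂ - p₀)/SE = (0.567 - 0.65)/0.030046 = -2.7624
Critical value: z_0.05 = ±1.645
p-value = 0.0057
Decision: reject H₀ at α = 0.1

Answer: z = -2.7624, reject H₀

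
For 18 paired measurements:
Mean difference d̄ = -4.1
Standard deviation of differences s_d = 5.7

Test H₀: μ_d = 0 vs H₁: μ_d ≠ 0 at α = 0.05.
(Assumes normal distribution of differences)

Answer: t = -3.0517, reject H₀

Derivation:
df = n - 1 = 17
SE = s_d/√n = 5.7/√18 = 1.3435
t = d̄/SE = -4.1/1.3435 = -3.0517
Critical value: t_{0.025,17} = ±2.110
p-value ≈ 0.0072
Decision: reject H₀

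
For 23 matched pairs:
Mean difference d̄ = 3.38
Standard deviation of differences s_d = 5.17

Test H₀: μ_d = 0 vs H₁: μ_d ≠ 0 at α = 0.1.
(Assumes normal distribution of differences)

df = n - 1 = 22
SE = s_d/√n = 5.17/√23 = 1.0780
t = d̄/SE = 3.38/1.0780 = 3.1354
Critical value: t_{0.05,22} = ±1.717
p-value ≈ 0.0048
Decision: reject H₀

Answer: t = 3.1354, reject H₀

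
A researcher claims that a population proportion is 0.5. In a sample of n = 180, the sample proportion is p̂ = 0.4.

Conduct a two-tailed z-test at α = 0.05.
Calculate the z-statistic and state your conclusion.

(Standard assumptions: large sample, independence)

H₀: p = 0.5, H₁: p ≠ 0.5
Standard error: SE = √(p₀(1-p₀)/n) = √(0.5×0.5/180) = 0.037268
z-statistic: z = (p̂ - p₀)/SE = (0.4 - 0.5)/0.037268 = -2.6833
Critical value: z_0.025 = ±1.960
p-value = 0.0073
Decision: reject H₀ at α = 0.05

Answer: z = -2.6833, reject H₀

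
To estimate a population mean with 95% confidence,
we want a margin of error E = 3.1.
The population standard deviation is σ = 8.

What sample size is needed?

Answer: n = 26

Derivation:
z_0.025 = 1.960
n = (z×σ/E)² = (1.960×8/3.1)²
n = 25.5840
Round up: n = 26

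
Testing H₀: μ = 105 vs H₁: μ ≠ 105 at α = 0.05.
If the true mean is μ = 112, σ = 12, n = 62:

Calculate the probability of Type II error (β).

SE = σ/√n = 12/√62 = 1.5240
Critical values: μ₀ ± z_0.025×SE = 105 ± 1.960×1.5240
Acceptance region: (102.0130, 107.9870)
Under H₁ (μ = 112): z_high = (107.9870 - 112)/1.5240 = -2.6332, z_low = (102.0130 - 112)/1.5240 = -6.5531
β = P(not reject | H₁) = Φ(-2.6332) - Φ(-6.5531) ≈ 0.0042

Answer: β ≈ 0.0042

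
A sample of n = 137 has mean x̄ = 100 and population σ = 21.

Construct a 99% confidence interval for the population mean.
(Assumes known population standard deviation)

Answer: (95.3781, 104.6219)

Derivation:
Confidence level: 99%, α = 0.01
z_0.005 = 2.576
SE = σ/√n = 21/√137 = 1.7942
Margin of error = 2.576 × 1.7942 = 4.6219
CI: x̄ ± margin = 100 ± 4.6219
CI: (95.3781, 104.6219)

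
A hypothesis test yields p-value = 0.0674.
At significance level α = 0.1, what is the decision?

Answer: reject H₀

Derivation:
Compare p-value to α:
0.0674 < 0.1
Decision: reject H₀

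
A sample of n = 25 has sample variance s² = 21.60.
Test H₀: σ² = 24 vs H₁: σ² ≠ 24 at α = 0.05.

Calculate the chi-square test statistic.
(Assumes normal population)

Answer: χ² = 21.6000, fail to reject H₀

Derivation:
df = n - 1 = 24
χ² = (n-1)s²/σ₀² = 24×21.60/24 = 21.6000
Critical values: χ²_{0.975,24} = 12.401, χ²_{0.025,24} = 39.364
Rejection region: χ² < 12.401 or χ² > 39.364
Decision: fail to reject H₀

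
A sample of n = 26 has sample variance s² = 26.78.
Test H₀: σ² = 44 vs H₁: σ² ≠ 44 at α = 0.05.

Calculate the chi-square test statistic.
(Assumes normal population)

Answer: χ² = 15.2159, fail to reject H₀

Derivation:
df = n - 1 = 25
χ² = (n-1)s²/σ₀² = 25×26.78/44 = 15.2159
Critical values: χ²_{0.975,25} = 13.120, χ²_{0.025,25} = 40.646
Rejection region: χ² < 13.120 or χ² > 40.646
Decision: fail to reject H₀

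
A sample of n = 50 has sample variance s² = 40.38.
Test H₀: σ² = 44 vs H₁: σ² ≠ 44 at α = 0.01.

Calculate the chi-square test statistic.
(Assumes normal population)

df = n - 1 = 49
χ² = (n-1)s²/σ₀² = 49×40.38/44 = 44.9686
Critical values: χ²_{0.995,49} = 27.249, χ²_{0.005,49} = 78.231
Rejection region: χ² < 27.249 or χ² > 78.231
Decision: fail to reject H₀

Answer: χ² = 44.9686, fail to reject H₀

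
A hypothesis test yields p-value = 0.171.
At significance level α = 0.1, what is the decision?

Compare p-value to α:
0.171 ≥ 0.1
Decision: fail to reject H₀

Answer: fail to reject H₀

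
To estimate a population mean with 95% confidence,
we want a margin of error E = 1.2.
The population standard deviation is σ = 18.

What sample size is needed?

z_0.025 = 1.960
n = (z×σ/E)² = (1.960×18/1.2)²
n = 864.3600
Round up: n = 865

Answer: n = 865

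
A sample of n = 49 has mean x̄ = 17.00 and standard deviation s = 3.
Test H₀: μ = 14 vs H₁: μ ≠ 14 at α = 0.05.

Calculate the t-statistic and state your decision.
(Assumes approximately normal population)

Answer: t = 6.9995, reject H₀

Derivation:
df = n - 1 = 48
SE = s/√n = 3/√49 = 0.4286
t = (x̄ - μ₀)/SE = (17.00 - 14)/0.4286 = 6.9995
Critical value: t_{0.025,48} = ±2.011
p-value < 0.0001
Decision: reject H₀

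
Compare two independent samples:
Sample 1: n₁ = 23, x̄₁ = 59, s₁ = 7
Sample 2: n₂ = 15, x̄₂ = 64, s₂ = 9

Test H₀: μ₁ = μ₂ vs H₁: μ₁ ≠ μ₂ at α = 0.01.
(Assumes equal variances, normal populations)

Answer: t = -1.9220, fail to reject H₀

Derivation:
Pooled variance: s²_p = [22×7² + 14×9²]/(36) = 61.4444
s_p = 7.8386
SE = s_p×√(1/n₁ + 1/n₂) = 7.8386×√(1/23 + 1/15) = 2.6015
t = (x̄₁ - x̄₂)/SE = (59 - 64)/2.6015 = -1.9220
df = 36, t-critical = ±2.719
Decision: fail to reject H₀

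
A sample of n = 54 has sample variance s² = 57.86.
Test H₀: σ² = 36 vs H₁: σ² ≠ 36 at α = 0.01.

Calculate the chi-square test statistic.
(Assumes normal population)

df = n - 1 = 53
χ² = (n-1)s²/σ₀² = 53×57.86/36 = 85.1828
Critical values: χ²_{0.995,53} = 30.230, χ²_{0.005,53} = 83.253
Rejection region: χ² < 30.230 or χ² > 83.253
Decision: reject H₀

Answer: χ² = 85.1828, reject H₀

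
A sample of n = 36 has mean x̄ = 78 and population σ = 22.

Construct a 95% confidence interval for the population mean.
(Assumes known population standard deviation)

Answer: (70.8133, 85.1867)

Derivation:
Confidence level: 95%, α = 0.05
z_0.025 = 1.960
SE = σ/√n = 22/√36 = 3.6667
Margin of error = 1.960 × 3.6667 = 7.1867
CI: x̄ ± margin = 78 ± 7.1867
CI: (70.8133, 85.1867)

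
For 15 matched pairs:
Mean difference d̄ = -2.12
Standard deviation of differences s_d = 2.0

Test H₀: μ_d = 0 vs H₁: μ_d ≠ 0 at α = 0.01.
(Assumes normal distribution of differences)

df = n - 1 = 14
SE = s_d/√n = 2.0/√15 = 0.5164
t = d̄/SE = -2.12/0.5164 = -4.1053
Critical value: t_{0.005,14} = ±2.977
p-value ≈ 0.0011
Decision: reject H₀

Answer: t = -4.1053, reject H₀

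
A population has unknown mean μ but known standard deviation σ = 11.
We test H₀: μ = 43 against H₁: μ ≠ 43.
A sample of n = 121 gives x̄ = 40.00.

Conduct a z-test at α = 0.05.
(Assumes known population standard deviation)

Standard error: SE = σ/√n = 11/√121 = 1.0000
z-statistic: z = (x̄ - μ₀)/SE = (40.00 - 43)/1.0000 = -3.0000
Critical value: ±1.960
p-value = 0.0027
Decision: reject H₀

Answer: z = -3.0000, reject H₀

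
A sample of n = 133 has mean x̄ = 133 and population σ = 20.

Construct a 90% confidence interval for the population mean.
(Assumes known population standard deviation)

Confidence level: 90%, α = 0.1
z_0.05 = 1.645
SE = σ/√n = 20/√133 = 1.7342
Margin of error = 1.645 × 1.7342 = 2.8528
CI: x̄ ± margin = 133 ± 2.8528
CI: (130.1472, 135.8528)

Answer: (130.1472, 135.8528)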